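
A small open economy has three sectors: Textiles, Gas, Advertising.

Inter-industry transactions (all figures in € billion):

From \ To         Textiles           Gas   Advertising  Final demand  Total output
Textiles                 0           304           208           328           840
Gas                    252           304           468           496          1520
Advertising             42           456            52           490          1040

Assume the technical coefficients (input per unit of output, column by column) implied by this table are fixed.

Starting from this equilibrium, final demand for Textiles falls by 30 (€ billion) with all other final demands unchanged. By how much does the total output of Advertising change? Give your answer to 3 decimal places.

Technical coefficients a_ij = z_ij / X_j:
  a_11 = 0/840 = 0.00, a_21 = 252/840 = 0.30, a_31 = 42/840 = 0.05
  a_12 = 304/1520 = 0.20, a_22 = 304/1520 = 0.20, a_32 = 456/1520 = 0.30
  a_13 = 208/1040 = 0.20, a_23 = 468/1040 = 0.45, a_33 = 52/1040 = 0.05
I − A =
  [   1.00    -0.20    -0.20]
  [  -0.30     0.80    -0.45]
  [  -0.05    -0.30     0.95]
Cofactors of I−A, C_ij = (−1)^(i+j)·(minor ij) (rows/columns in the sector order above):
  C_11 = (0.80)(0.95) − (-0.45)(-0.30) = 0.6250
  C_12 = −[(-0.30)(0.95) − (-0.45)(-0.05)] = 0.3075
  C_13 = (-0.30)(-0.30) − (0.80)(-0.05) = 0.1300
  C_21 = −[(-0.20)(0.95) − (-0.20)(-0.30)] = 0.2500
  C_22 = (1.00)(0.95) − (-0.20)(-0.05) = 0.9400
  C_23 = −[(1.00)(-0.30) − (-0.20)(-0.05)] = 0.3100
  C_31 = (-0.20)(-0.45) − (-0.20)(0.80) = 0.2500
  C_32 = −[(1.00)(-0.45) − (-0.20)(-0.30)] = 0.5100
  C_33 = (1.00)(0.80) − (-0.20)(-0.30) = 0.7400
det(I−A) = Σ_j (I−A)_1j·C_1j = (1.00)(0.6250) + (-0.20)(0.3075) + (-0.20)(0.1300) = 0.5375
adj(I−A) = Cᵀ =
  [ 0.6250   0.2500   0.2500]
  [ 0.3075   0.9400   0.5100]
  [ 0.1300   0.3100   0.7400]
(I − A)⁻¹ = adj(I−A) / det(I−A) ≈
  [   1.1628     0.4651     0.4651]
  [   0.5721     1.7488     0.9488]
  [   0.2419     0.5767     1.3767]
Δx = (I − A)⁻¹ Δd with Δd having -30 in the Textiles component and 0 elsewhere.
So Δx_3 = L_31 · (-30), where L_31 = adj(I−A)_31 / det(I−A) = 0.1300 / 0.5375.
Δx_3 = 0.1300 × (-30) / 0.5375 = -3.90 / 0.5375 ≈ -7.256.

Δx_3 = -7.256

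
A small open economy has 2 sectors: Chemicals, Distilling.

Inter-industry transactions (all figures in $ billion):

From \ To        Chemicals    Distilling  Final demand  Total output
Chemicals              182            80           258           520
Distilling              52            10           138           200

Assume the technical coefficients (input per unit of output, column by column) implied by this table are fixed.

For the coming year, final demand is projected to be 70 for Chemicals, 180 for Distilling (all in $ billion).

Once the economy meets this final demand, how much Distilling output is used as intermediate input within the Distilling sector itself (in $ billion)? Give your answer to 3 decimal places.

z_22 = 10.736

Technical coefficients a_ij = z_ij / X_j:
  a_11 = 182/520 = 0.35, a_21 = 52/520 = 0.10
  a_12 = 80/200 = 0.40, a_22 = 10/200 = 0.05
I − A =
  [   0.65    -0.40]
  [  -0.10     0.95]
det(I−A) = (0.65)(0.95) − (-0.40)(-0.10) = 0.5775
adj(I−A) = [[0.95, 0.40], [0.10, 0.65]]
(I − A)⁻¹ = adj(I−A) / det(I−A) ≈
  [   1.6450     0.6926]
  [   0.1732     1.1255]
First solve x = (I − A)⁻¹ d = adj(I−A)·d / det(I−A); in particular x_2 = (0.10·70 + 0.65·180) / 0.5775 = 124.00 / 0.5775 ≈ 214.71861.
Intermediate flow from 2 to 2: z_22 = a_22 · x_2 = 0.05 × 124.00 / 0.5775 = 6.20 / 0.5775 ≈ 10.736.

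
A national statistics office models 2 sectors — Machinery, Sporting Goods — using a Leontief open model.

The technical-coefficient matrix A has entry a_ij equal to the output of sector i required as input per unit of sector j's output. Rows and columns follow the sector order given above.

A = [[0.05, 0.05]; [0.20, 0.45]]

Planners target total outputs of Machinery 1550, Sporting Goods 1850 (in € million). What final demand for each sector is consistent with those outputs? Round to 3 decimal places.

I − A =
  [   0.95    -0.05]
  [  -0.20     0.55]
d = (I − A) x:
  d_M = (+0.95)·1550 + (-0.05)·1850 = 1380.000
  d_S = (-0.20)·1550 + (+0.55)·1850 = 707.500

d_M = 1380.000, d_S = 707.500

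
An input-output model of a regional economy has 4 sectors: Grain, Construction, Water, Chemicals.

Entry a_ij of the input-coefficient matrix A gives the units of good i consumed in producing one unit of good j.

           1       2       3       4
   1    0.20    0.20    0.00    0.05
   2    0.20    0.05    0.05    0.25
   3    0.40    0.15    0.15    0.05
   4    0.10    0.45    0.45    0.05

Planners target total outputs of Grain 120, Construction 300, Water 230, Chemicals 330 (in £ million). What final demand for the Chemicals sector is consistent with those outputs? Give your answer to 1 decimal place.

d_4 = 63.0

I − A =
  [   0.80    -0.20     0.00    -0.05]
  [  -0.20     0.95    -0.05    -0.25]
  [  -0.40    -0.15     0.85    -0.05]
  [  -0.10    -0.45    -0.45     0.95]
d = (I − A) x:
  d_1 = (+0.80)·120 + (-0.20)·300 + (+0.00)·230 + (-0.05)·330 = 19.5
  d_2 = (-0.20)·120 + (+0.95)·300 + (-0.05)·230 + (-0.25)·330 = 167.0
  d_3 = (-0.40)·120 + (-0.15)·300 + (+0.85)·230 + (-0.05)·330 = 86.0
  d_4 = (-0.10)·120 + (-0.45)·300 + (-0.45)·230 + (+0.95)·330 = 63.0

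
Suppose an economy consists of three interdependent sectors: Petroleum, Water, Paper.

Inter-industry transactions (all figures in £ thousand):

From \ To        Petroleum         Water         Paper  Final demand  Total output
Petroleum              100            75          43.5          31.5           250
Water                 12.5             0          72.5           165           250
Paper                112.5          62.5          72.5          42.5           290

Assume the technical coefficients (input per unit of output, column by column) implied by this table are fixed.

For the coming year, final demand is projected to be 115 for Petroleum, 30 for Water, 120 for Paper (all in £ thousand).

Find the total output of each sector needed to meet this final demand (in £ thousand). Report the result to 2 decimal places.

x_1 = 382.18, x_2 = 159.75, x_3 = 442.56

Technical coefficients a_ij = z_ij / X_j:
  a_11 = 100/250 = 0.40, a_21 = 12.5/250 = 0.05, a_31 = 112.5/250 = 0.45
  a_12 = 75/250 = 0.30, a_22 = 0/250 = 0.00, a_32 = 62.5/250 = 0.25
  a_13 = 43.5/290 = 0.15, a_23 = 72.5/290 = 0.25, a_33 = 72.5/290 = 0.25
I − A =
  [   0.60    -0.30    -0.15]
  [  -0.05     1.00    -0.25]
  [  -0.45    -0.25     0.75]
Cofactors of I−A, C_ij = (−1)^(i+j)·(minor ij) (rows/columns in the sector order above):
  C_11 = (1.00)(0.75) − (-0.25)(-0.25) = 0.6875
  C_12 = −[(-0.05)(0.75) − (-0.25)(-0.45)] = 0.1500
  C_13 = (-0.05)(-0.25) − (1.00)(-0.45) = 0.4625
  C_21 = −[(-0.30)(0.75) − (-0.15)(-0.25)] = 0.2625
  C_22 = (0.60)(0.75) − (-0.15)(-0.45) = 0.3825
  C_23 = −[(0.60)(-0.25) − (-0.30)(-0.45)] = 0.2850
  C_31 = (-0.30)(-0.25) − (-0.15)(1.00) = 0.2250
  C_32 = −[(0.60)(-0.25) − (-0.15)(-0.05)] = 0.1575
  C_33 = (0.60)(1.00) − (-0.30)(-0.05) = 0.5850
det(I−A) = Σ_j (I−A)_1j·C_1j = (0.60)(0.6875) + (-0.30)(0.1500) + (-0.15)(0.4625) = 0.298125
adj(I−A) = Cᵀ =
  [ 0.6875   0.2625   0.2250]
  [ 0.1500   0.3825   0.1575]
  [ 0.4625   0.2850   0.5850]
(I − A)⁻¹ = adj(I−A) / det(I−A) ≈
  [   2.3061     0.8805     0.7547]
  [   0.5031     1.2830     0.5283]
  [   1.5514     0.9560     1.9623]
x = (I − A)⁻¹ d = adj(I−A)·d / det(I−A), with det(I−A) = 0.298125:
  x_1 = (0.6875·115 + 0.2625·30 + 0.2250·120) / 0.298125 = 113.9375 / 0.298125 ≈ 382.18
  x_2 = (0.1500·115 + 0.3825·30 + 0.1575·120) / 0.298125 = 47.625 / 0.298125 ≈ 159.75
  x_3 = (0.4625·115 + 0.2850·30 + 0.5850·120) / 0.298125 = 131.9375 / 0.298125 ≈ 442.56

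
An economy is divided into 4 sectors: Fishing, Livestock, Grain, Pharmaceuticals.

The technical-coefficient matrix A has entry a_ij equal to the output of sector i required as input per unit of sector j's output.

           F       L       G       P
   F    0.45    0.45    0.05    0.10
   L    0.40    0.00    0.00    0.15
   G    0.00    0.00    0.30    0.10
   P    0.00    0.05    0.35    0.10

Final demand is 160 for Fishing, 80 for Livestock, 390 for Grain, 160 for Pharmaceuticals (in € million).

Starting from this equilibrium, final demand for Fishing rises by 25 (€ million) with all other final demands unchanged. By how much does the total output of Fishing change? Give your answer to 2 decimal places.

Δx_F = 68.33

I − A =
  [   0.55    -0.45    -0.05    -0.10]
  [  -0.40     1.00     0.00    -0.15]
  [   0.00     0.00     0.70    -0.10]
  [   0.00    -0.05    -0.35     0.90]
Compute the cofactors C_ij = (−1)^(i+j)·(3×3 minor ij) of I−A; the adjugate is their transpose:
adj(I−A) = Cᵀ =
  [ 0.589750   0.271500   0.103250   0.122250]
  [ 0.238000   0.327250   0.060875   0.087750]
  [ 0.002000   0.002750   0.326875   0.037000]
  [ 0.014000   0.019250   0.130500   0.259000]
det(I−A) = Σ_j (I−A)_1j·C_1j = (0.55)(0.589750) + (-0.45)(0.238000) + (-0.05)(0.002000) + (-0.10)(0.014000) = 0.2157625
(I − A)⁻¹ = adj(I−A) / det(I−A) ≈
  [   2.7333     1.2583     0.4785     0.5666]
  [   1.1031     1.5167     0.2821     0.4067]
  [   0.0093     0.0127     1.5150     0.1715]
  [   0.0649     0.0892     0.6048     1.2004]
Δx = (I − A)⁻¹ Δd with Δd having +25 in the Fishing component and 0 elsewhere.
So Δx_F = L_FF · (+25), where L_FF = adj(I−A)_FF / det(I−A) = 0.589750 / 0.2157625.
Δx_F = 0.589750 × (+25) / 0.2157625 = 14.74375 / 0.2157625 ≈ 68.33.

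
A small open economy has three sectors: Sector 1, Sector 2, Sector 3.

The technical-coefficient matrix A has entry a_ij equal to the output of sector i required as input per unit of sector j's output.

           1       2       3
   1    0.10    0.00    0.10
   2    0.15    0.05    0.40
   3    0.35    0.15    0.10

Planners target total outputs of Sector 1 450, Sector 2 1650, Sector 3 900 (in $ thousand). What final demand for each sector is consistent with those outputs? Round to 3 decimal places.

d_1 = 315.000, d_2 = 1140.000, d_3 = 405.000

I − A =
  [   0.90     0.00    -0.10]
  [  -0.15     0.95    -0.40]
  [  -0.35    -0.15     0.90]
d = (I − A) x:
  d_1 = (+0.90)·450 + (+0.00)·1650 + (-0.10)·900 = 315.000
  d_2 = (-0.15)·450 + (+0.95)·1650 + (-0.40)·900 = 1140.000
  d_3 = (-0.35)·450 + (-0.15)·1650 + (+0.90)·900 = 405.000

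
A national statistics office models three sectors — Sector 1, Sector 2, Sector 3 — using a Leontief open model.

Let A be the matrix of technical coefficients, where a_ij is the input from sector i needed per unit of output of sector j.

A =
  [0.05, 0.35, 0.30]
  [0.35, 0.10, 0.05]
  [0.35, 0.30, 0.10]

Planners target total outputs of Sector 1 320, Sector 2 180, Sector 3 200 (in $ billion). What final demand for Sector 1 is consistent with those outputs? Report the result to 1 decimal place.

I − A =
  [   0.95    -0.35    -0.30]
  [  -0.35     0.90    -0.05]
  [  -0.35    -0.30     0.90]
d = (I − A) x:
  d_1 = (+0.95)·320 + (-0.35)·180 + (-0.30)·200 = 181.0
  d_2 = (-0.35)·320 + (+0.90)·180 + (-0.05)·200 = 40.0
  d_3 = (-0.35)·320 + (-0.30)·180 + (+0.90)·200 = 14.0

d_1 = 181.0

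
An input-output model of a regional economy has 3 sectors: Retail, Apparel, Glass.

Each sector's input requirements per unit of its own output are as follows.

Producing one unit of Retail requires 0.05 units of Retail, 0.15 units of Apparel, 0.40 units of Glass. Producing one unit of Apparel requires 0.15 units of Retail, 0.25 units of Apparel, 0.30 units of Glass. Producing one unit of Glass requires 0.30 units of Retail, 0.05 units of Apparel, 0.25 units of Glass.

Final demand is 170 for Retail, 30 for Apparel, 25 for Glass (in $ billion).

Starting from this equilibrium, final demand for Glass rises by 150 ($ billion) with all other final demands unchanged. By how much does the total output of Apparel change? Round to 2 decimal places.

I − A =
  [   0.95    -0.15    -0.30]
  [  -0.15     0.75    -0.05]
  [  -0.40    -0.30     0.75]
Cofactors of I−A, C_ij = (−1)^(i+j)·(minor ij) (rows/columns in the sector order above):
  C_11 = (0.75)(0.75) − (-0.05)(-0.30) = 0.5475
  C_12 = −[(-0.15)(0.75) − (-0.05)(-0.40)] = 0.1325
  C_13 = (-0.15)(-0.30) − (0.75)(-0.40) = 0.3450
  C_21 = −[(-0.15)(0.75) − (-0.30)(-0.30)] = 0.2025
  C_22 = (0.95)(0.75) − (-0.30)(-0.40) = 0.5925
  C_23 = −[(0.95)(-0.30) − (-0.15)(-0.40)] = 0.3450
  C_31 = (-0.15)(-0.05) − (-0.30)(0.75) = 0.2325
  C_32 = −[(0.95)(-0.05) − (-0.30)(-0.15)] = 0.0925
  C_33 = (0.95)(0.75) − (-0.15)(-0.15) = 0.6900
det(I−A) = Σ_j (I−A)_1j·C_1j = (0.95)(0.5475) + (-0.15)(0.1325) + (-0.30)(0.3450) = 0.39675
adj(I−A) = Cᵀ =
  [ 0.5475   0.2025   0.2325]
  [ 0.1325   0.5925   0.0925]
  [ 0.3450   0.3450   0.6900]
(I − A)⁻¹ = adj(I−A) / det(I−A) ≈
  [   1.3800     0.5104     0.5860]
  [   0.3340     1.4934     0.2331]
  [   0.8696     0.8696     1.7391]
Δx = (I − A)⁻¹ Δd with Δd having +150 in the Glass component and 0 elsewhere.
So Δx_A = L_AG · (+150), where L_AG = adj(I−A)_AG / det(I−A) = 0.0925 / 0.39675.
Δx_A = 0.0925 × (+150) / 0.39675 = 13.875 / 0.39675 ≈ 34.97.

Δx_A = 34.97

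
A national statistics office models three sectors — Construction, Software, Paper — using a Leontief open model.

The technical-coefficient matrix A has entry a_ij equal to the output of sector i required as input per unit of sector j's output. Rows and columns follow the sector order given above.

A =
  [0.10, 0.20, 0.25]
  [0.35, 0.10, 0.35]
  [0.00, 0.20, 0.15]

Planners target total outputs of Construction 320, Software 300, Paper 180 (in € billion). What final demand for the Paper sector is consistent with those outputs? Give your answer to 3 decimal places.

I − A =
  [   0.90    -0.20    -0.25]
  [  -0.35     0.90    -0.35]
  [   0.00    -0.20     0.85]
d = (I − A) x:
  d_C = (+0.90)·320 + (-0.20)·300 + (-0.25)·180 = 183.000
  d_S = (-0.35)·320 + (+0.90)·300 + (-0.35)·180 = 95.000
  d_P = (+0.00)·320 + (-0.20)·300 + (+0.85)·180 = 93.000

d_P = 93.000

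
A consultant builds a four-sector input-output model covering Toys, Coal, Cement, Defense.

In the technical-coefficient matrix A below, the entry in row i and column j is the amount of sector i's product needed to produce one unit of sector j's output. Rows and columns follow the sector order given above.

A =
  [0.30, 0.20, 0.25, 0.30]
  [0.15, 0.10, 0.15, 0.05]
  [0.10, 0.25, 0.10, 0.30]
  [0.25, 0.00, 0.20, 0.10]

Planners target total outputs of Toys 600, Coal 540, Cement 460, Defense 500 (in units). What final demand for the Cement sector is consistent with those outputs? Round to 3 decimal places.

I − A =
  [   0.70    -0.20    -0.25    -0.30]
  [  -0.15     0.90    -0.15    -0.05]
  [  -0.10    -0.25     0.90    -0.30]
  [  -0.25     0.00    -0.20     0.90]
d = (I − A) x:
  d_1 = (+0.70)·600 + (-0.20)·540 + (-0.25)·460 + (-0.30)·500 = 47.000
  d_2 = (-0.15)·600 + (+0.90)·540 + (-0.15)·460 + (-0.05)·500 = 302.000
  d_3 = (-0.10)·600 + (-0.25)·540 + (+0.90)·460 + (-0.30)·500 = 69.000
  d_4 = (-0.25)·600 + (+0.00)·540 + (-0.20)·460 + (+0.90)·500 = 208.000

d_3 = 69.000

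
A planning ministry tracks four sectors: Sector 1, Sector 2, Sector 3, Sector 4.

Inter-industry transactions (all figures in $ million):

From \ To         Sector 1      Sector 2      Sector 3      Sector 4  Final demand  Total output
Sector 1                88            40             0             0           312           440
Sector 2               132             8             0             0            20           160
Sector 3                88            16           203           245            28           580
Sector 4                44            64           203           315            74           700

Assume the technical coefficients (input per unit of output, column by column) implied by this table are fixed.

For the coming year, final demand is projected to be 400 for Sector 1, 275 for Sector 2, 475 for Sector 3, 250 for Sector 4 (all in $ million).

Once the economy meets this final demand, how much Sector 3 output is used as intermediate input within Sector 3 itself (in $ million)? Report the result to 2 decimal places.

Technical coefficients a_ij = z_ij / X_j:
  a_11 = 88/440 = 0.20, a_21 = 132/440 = 0.30, a_31 = 88/440 = 0.20, a_41 = 44/440 = 0.10
  a_12 = 40/160 = 0.25, a_22 = 8/160 = 0.05, a_32 = 16/160 = 0.10, a_42 = 64/160 = 0.40
  a_13 = 0/580 = 0.00, a_23 = 0/580 = 0.00, a_33 = 203/580 = 0.35, a_43 = 203/580 = 0.35
  a_14 = 0/700 = 0.00, a_24 = 0/700 = 0.00, a_34 = 245/700 = 0.35, a_44 = 315/700 = 0.45
I − A =
  [   0.80    -0.25     0.00     0.00]
  [  -0.30     0.95     0.00     0.00]
  [  -0.20    -0.10     0.65    -0.35]
  [  -0.10    -0.40    -0.35     0.55]
Compute the cofactors C_ij = (−1)^(i+j)·(3×3 minor ij) of I−A; the adjugate is their transpose:
adj(I−A) = Cᵀ =
  [ 0.22325   0.05875   0.00000   0.00000]
  [ 0.07050   0.18800   0.00000   0.00000]
  [ 0.19625   0.19225   0.37675   0.23975]
  [ 0.21675   0.26975   0.23975   0.44525]
det(I−A) = Σ_j (I−A)_1j·C_1j = (0.80)(0.22325) + (-0.25)(0.07050) + (0.00)(0.19625) + (0.00)(0.21675) = 0.160975
(I − A)⁻¹ = adj(I−A) / det(I−A) ≈
  [   1.3869     0.3650     0.0000     0.0000]
  [   0.4380     1.1679     0.0000     0.0000]
  [   1.2191     1.1943     2.3404     1.4894]
  [   1.3465     1.6757     1.4894     2.7660]
First solve x = (I − A)⁻¹ d = adj(I−A)·d / det(I−A); in particular x_3 = (0.19625·400 + 0.19225·275 + 0.37675·475 + 0.23975·250) / 0.160975 = 370.2625 / 0.160975 ≈ 2300.1242.
Intermediate flow from 3 to 3: z_33 = a_33 · x_3 = 0.35 × 370.2625 / 0.160975 = 129.591875 / 0.160975 ≈ 805.04.

z_33 = 805.04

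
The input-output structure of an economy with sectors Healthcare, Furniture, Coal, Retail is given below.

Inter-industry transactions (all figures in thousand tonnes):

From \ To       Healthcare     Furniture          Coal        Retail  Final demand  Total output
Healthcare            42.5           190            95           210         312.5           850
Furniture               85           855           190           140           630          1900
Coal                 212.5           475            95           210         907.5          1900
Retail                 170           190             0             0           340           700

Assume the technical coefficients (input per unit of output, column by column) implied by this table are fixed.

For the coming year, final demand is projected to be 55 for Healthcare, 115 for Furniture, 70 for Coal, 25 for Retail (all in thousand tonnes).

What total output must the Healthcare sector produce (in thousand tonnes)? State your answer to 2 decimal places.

x_H = 125.81

Technical coefficients a_ij = z_ij / X_j:
  a_HH = 42.5/850 = 0.05, a_FH = 85/850 = 0.10, a_CH = 212.5/850 = 0.25, a_RH = 170/850 = 0.20
  a_HF = 190/1900 = 0.10, a_FF = 855/1900 = 0.45, a_CF = 475/1900 = 0.25, a_RF = 190/1900 = 0.10
  a_HC = 95/1900 = 0.05, a_FC = 190/1900 = 0.10, a_CC = 95/1900 = 0.05, a_RC = 0/1900 = 0.00
  a_HR = 210/700 = 0.30, a_FR = 140/700 = 0.20, a_CR = 210/700 = 0.30, a_RR = 0/700 = 0.00
I − A =
  [   0.95    -0.10    -0.05    -0.30]
  [  -0.10     0.55    -0.10    -0.20]
  [  -0.25    -0.25     0.95    -0.30]
  [  -0.20    -0.10     0.00     1.00]
Compute the cofactors C_ij = (−1)^(i+j)·(3×3 minor ij) of I−A; the adjugate is their transpose:
adj(I−A) = Cᵀ =
  [ 0.4755   0.1375   0.0395   0.1820]
  [ 0.1640   0.8300   0.0960   0.2440]
  [ 0.2035   0.2895   0.4535   0.2550]
  [ 0.1115   0.1105   0.0175   0.4525]
det(I−A) = Σ_j (I−A)_1j·C_1j = (0.95)(0.4755) + (-0.10)(0.1640) + (-0.05)(0.2035) + (-0.30)(0.1115) = 0.3917
(I − A)⁻¹ = adj(I−A) / det(I−A) ≈
  [   1.2139     0.3510     0.1008     0.4646]
  [   0.4187     2.1190     0.2451     0.6229]
  [   0.5195     0.7391     1.1578     0.6510]
  [   0.2847     0.2821     0.0447     1.1552]
x = (I − A)⁻¹ d = adj(I−A)·d / det(I−A), with det(I−A) = 0.3917:
  x_H = (0.4755·55 + 0.1375·115 + 0.0395·70 + 0.1820·25) / 0.3917 = 49.28 / 0.3917 ≈ 125.81
  x_F = (0.1640·55 + 0.8300·115 + 0.0960·70 + 0.2440·25) / 0.3917 = 117.29 / 0.3917 ≈ 299.44
  x_C = (0.2035·55 + 0.2895·115 + 0.4535·70 + 0.2550·25) / 0.3917 = 82.605 / 0.3917 ≈ 210.89
  x_R = (0.1115·55 + 0.1105·115 + 0.0175·70 + 0.4525·25) / 0.3917 = 31.3775 / 0.3917 ≈ 80.11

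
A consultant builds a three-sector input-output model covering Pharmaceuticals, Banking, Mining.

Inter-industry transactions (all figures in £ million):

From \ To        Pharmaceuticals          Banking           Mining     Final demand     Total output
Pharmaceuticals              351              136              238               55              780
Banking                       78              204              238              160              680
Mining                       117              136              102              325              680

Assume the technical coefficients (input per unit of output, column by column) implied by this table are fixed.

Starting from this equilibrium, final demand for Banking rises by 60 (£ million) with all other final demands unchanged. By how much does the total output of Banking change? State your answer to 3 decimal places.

Technical coefficients a_ij = z_ij / X_j:
  a_11 = 351/780 = 0.45, a_21 = 78/780 = 0.10, a_31 = 117/780 = 0.15
  a_12 = 136/680 = 0.20, a_22 = 204/680 = 0.30, a_32 = 136/680 = 0.20
  a_13 = 238/680 = 0.35, a_23 = 238/680 = 0.35, a_33 = 102/680 = 0.15
I − A =
  [   0.55    -0.20    -0.35]
  [  -0.10     0.70    -0.35]
  [  -0.15    -0.20     0.85]
Cofactors of I−A, C_ij = (−1)^(i+j)·(minor ij) (rows/columns in the sector order above):
  C_11 = (0.70)(0.85) − (-0.35)(-0.20) = 0.5250
  C_12 = −[(-0.10)(0.85) − (-0.35)(-0.15)] = 0.1375
  C_13 = (-0.10)(-0.20) − (0.70)(-0.15) = 0.1250
  C_21 = −[(-0.20)(0.85) − (-0.35)(-0.20)] = 0.2400
  C_22 = (0.55)(0.85) − (-0.35)(-0.15) = 0.4150
  C_23 = −[(0.55)(-0.20) − (-0.20)(-0.15)] = 0.1400
  C_31 = (-0.20)(-0.35) − (-0.35)(0.70) = 0.3150
  C_32 = −[(0.55)(-0.35) − (-0.35)(-0.10)] = 0.2275
  C_33 = (0.55)(0.70) − (-0.20)(-0.10) = 0.3650
det(I−A) = Σ_j (I−A)_1j·C_1j = (0.55)(0.5250) + (-0.20)(0.1375) + (-0.35)(0.1250) = 0.2175
adj(I−A) = Cᵀ =
  [ 0.5250   0.2400   0.3150]
  [ 0.1375   0.4150   0.2275]
  [ 0.1250   0.1400   0.3650]
(I − A)⁻¹ = adj(I−A) / det(I−A) ≈
  [   2.4138     1.1034     1.4483]
  [   0.6322     1.9080     1.0460]
  [   0.5747     0.6437     1.6782]
Δx = (I − A)⁻¹ Δd with Δd having +60 in the Banking component and 0 elsewhere.
So Δx_2 = L_22 · (+60), where L_22 = adj(I−A)_22 / det(I−A) = 0.4150 / 0.2175.
Δx_2 = 0.4150 × (+60) / 0.2175 = 24.90 / 0.2175 ≈ 114.483.

Δx_2 = 114.483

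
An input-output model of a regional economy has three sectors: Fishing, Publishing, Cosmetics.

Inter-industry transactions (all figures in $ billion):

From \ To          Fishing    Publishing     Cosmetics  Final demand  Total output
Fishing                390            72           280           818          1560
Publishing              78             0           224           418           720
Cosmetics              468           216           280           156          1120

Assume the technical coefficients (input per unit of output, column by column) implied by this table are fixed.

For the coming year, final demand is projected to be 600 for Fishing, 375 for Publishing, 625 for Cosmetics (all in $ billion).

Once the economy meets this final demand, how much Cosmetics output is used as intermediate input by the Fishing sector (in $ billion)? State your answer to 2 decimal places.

Technical coefficients a_ij = z_ij / X_j:
  a_11 = 390/1560 = 0.25, a_21 = 78/1560 = 0.05, a_31 = 468/1560 = 0.30
  a_12 = 72/720 = 0.10, a_22 = 0/720 = 0.00, a_32 = 216/720 = 0.30
  a_13 = 280/1120 = 0.25, a_23 = 224/1120 = 0.20, a_33 = 280/1120 = 0.25
I − A =
  [   0.75    -0.10    -0.25]
  [  -0.05     1.00    -0.20]
  [  -0.30    -0.30     0.75]
Cofactors of I−A, C_ij = (−1)^(i+j)·(minor ij) (rows/columns in the sector order above):
  C_11 = (1.00)(0.75) − (-0.20)(-0.30) = 0.6900
  C_12 = −[(-0.05)(0.75) − (-0.20)(-0.30)] = 0.0975
  C_13 = (-0.05)(-0.30) − (1.00)(-0.30) = 0.3150
  C_21 = −[(-0.10)(0.75) − (-0.25)(-0.30)] = 0.1500
  C_22 = (0.75)(0.75) − (-0.25)(-0.30) = 0.4875
  C_23 = −[(0.75)(-0.30) − (-0.10)(-0.30)] = 0.2550
  C_31 = (-0.10)(-0.20) − (-0.25)(1.00) = 0.2700
  C_32 = −[(0.75)(-0.20) − (-0.25)(-0.05)] = 0.1625
  C_33 = (0.75)(1.00) − (-0.10)(-0.05) = 0.7450
det(I−A) = Σ_j (I−A)_1j·C_1j = (0.75)(0.6900) + (-0.10)(0.0975) + (-0.25)(0.3150) = 0.4290
adj(I−A) = Cᵀ =
  [ 0.6900   0.1500   0.2700]
  [ 0.0975   0.4875   0.1625]
  [ 0.3150   0.2550   0.7450]
(I − A)⁻¹ = adj(I−A) / det(I−A) ≈
  [   1.6084     0.3497     0.6294]
  [   0.2273     1.1364     0.3788]
  [   0.7343     0.5944     1.7366]
First solve x = (I − A)⁻¹ d = adj(I−A)·d / det(I−A); in particular x_1 = (0.6900·600 + 0.1500·375 + 0.2700·625) / 0.4290 = 639.00 / 0.4290 ≈ 1489.5105.
Intermediate flow from 3 to 1: z_31 = a_31 · x_1 = 0.30 × 639.00 / 0.4290 = 191.70 / 0.4290 ≈ 446.85.

z_31 = 446.85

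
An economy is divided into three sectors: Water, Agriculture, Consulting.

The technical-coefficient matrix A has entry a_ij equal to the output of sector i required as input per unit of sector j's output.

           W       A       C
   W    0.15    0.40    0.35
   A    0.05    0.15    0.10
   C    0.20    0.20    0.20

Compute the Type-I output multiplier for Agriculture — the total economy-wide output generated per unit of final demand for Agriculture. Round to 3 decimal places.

I − A =
  [   0.85    -0.40    -0.35]
  [  -0.05     0.85    -0.10]
  [  -0.20    -0.20     0.80]
Cofactors of I−A, C_ij = (−1)^(i+j)·(minor ij) (rows/columns in the sector order above):
  C_11 = (0.85)(0.80) − (-0.10)(-0.20) = 0.6600
  C_12 = −[(-0.05)(0.80) − (-0.10)(-0.20)] = 0.0600
  C_13 = (-0.05)(-0.20) − (0.85)(-0.20) = 0.1800
  C_21 = −[(-0.40)(0.80) − (-0.35)(-0.20)] = 0.3900
  C_22 = (0.85)(0.80) − (-0.35)(-0.20) = 0.6100
  C_23 = −[(0.85)(-0.20) − (-0.40)(-0.20)] = 0.2500
  C_31 = (-0.40)(-0.10) − (-0.35)(0.85) = 0.3375
  C_32 = −[(0.85)(-0.10) − (-0.35)(-0.05)] = 0.1025
  C_33 = (0.85)(0.85) − (-0.40)(-0.05) = 0.7025
det(I−A) = Σ_j (I−A)_1j·C_1j = (0.85)(0.6600) + (-0.40)(0.0600) + (-0.35)(0.1800) = 0.4740
adj(I−A) = Cᵀ =
  [ 0.6600   0.3900   0.3375]
  [ 0.0600   0.6100   0.1025]
  [ 0.1800   0.2500   0.7025]
(I − A)⁻¹ = adj(I−A) / det(I−A) ≈
  [   1.3924     0.8228     0.7120]
  [   0.1266     1.2869     0.2162]
  [   0.3797     0.5274     1.4821]
The output multiplier for sector j is the column-j sum of the Leontief inverse (I − A)⁻¹ = adj(I−A) / det(I−A).
Column A of adj(I−A): (0.3900, 0.6100, 0.2500); det(I−A) = 0.4740.
m_A = (0.3900 + 0.6100 + 0.2500) / 0.4740 = 1.25 / 0.4740 ≈ 2.637.

m_A = 2.637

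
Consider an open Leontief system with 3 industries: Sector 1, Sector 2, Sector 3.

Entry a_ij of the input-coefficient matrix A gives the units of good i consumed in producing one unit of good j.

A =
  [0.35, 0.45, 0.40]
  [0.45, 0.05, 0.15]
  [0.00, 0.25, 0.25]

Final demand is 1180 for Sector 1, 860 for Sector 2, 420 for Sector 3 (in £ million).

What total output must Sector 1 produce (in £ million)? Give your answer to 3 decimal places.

I − A =
  [   0.65    -0.45    -0.40]
  [  -0.45     0.95    -0.15]
  [   0.00    -0.25     0.75]
Cofactors of I−A, C_ij = (−1)^(i+j)·(minor ij) (rows/columns in the sector order above):
  C_11 = (0.95)(0.75) − (-0.15)(-0.25) = 0.6750
  C_12 = −[(-0.45)(0.75) − (-0.15)(0.00)] = 0.3375
  C_13 = (-0.45)(-0.25) − (0.95)(0.00) = 0.1125
  C_21 = −[(-0.45)(0.75) − (-0.40)(-0.25)] = 0.4375
  C_22 = (0.65)(0.75) − (-0.40)(0.00) = 0.4875
  C_23 = −[(0.65)(-0.25) − (-0.45)(0.00)] = 0.1625
  C_31 = (-0.45)(-0.15) − (-0.40)(0.95) = 0.4475
  C_32 = −[(0.65)(-0.15) − (-0.40)(-0.45)] = 0.2775
  C_33 = (0.65)(0.95) − (-0.45)(-0.45) = 0.4150
det(I−A) = Σ_j (I−A)_1j·C_1j = (0.65)(0.6750) + (-0.45)(0.3375) + (-0.40)(0.1125) = 0.241875
adj(I−A) = Cᵀ =
  [ 0.6750   0.4375   0.4475]
  [ 0.3375   0.4875   0.2775]
  [ 0.1125   0.1625   0.4150]
(I − A)⁻¹ = adj(I−A) / det(I−A) ≈
  [   2.7907     1.8088     1.8501]
  [   1.3953     2.0155     1.1473]
  [   0.4651     0.6718     1.7158]
x = (I − A)⁻¹ d = adj(I−A)·d / det(I−A), with det(I−A) = 0.241875:
  x_1 = (0.6750·1180 + 0.4375·860 + 0.4475·420) / 0.241875 = 1360.70 / 0.241875 ≈ 5625.633
  x_2 = (0.3375·1180 + 0.4875·860 + 0.2775·420) / 0.241875 = 934.05 / 0.241875 ≈ 3861.705
  x_3 = (0.1125·1180 + 0.1625·860 + 0.4150·420) / 0.241875 = 446.80 / 0.241875 ≈ 1847.235

x_1 = 5625.633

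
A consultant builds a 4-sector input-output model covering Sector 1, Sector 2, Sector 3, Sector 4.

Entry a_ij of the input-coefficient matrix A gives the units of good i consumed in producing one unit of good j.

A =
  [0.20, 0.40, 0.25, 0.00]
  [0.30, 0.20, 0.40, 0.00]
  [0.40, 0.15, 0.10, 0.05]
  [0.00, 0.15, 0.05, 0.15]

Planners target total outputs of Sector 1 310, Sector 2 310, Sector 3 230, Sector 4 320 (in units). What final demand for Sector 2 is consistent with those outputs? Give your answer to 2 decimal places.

d_2 = 63.00

I − A =
  [   0.80    -0.40    -0.25     0.00]
  [  -0.30     0.80    -0.40     0.00]
  [  -0.40    -0.15     0.90    -0.05]
  [   0.00    -0.15    -0.05     0.85]
d = (I − A) x:
  d_1 = (+0.80)·310 + (-0.40)·310 + (-0.25)·230 + (+0.00)·320 = 66.50
  d_2 = (-0.30)·310 + (+0.80)·310 + (-0.40)·230 + (+0.00)·320 = 63.00
  d_3 = (-0.40)·310 + (-0.15)·310 + (+0.90)·230 + (-0.05)·320 = 20.50
  d_4 = (+0.00)·310 + (-0.15)·310 + (-0.05)·230 + (+0.85)·320 = 214.00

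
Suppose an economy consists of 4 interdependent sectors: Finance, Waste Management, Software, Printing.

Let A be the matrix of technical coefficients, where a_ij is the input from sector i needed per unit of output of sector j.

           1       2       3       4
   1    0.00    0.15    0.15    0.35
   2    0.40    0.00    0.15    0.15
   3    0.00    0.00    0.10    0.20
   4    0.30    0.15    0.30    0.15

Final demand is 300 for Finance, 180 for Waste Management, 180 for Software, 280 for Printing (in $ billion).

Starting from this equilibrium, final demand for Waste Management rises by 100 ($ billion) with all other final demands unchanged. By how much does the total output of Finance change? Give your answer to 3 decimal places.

Δx_1 = 31.107

I − A =
  [   1.00    -0.15    -0.15    -0.35]
  [  -0.40     1.00    -0.15    -0.15]
  [   0.00     0.00     0.90    -0.20]
  [  -0.30    -0.15    -0.30     0.85]
Compute the cofactors C_ij = (−1)^(i+j)·(3×3 minor ij) of I−A; the adjugate is their transpose:
adj(I−A) = Cᵀ =
  [ 0.680250   0.157500   0.262875   0.369750]
  [ 0.331500   0.601500   0.256500   0.303000]
  [ 0.072000   0.039000   0.643750   0.188000]
  [ 0.324000   0.175500   0.365250   0.846000]
det(I−A) = Σ_j (I−A)_1j·C_1j = (1.00)(0.680250) + (-0.15)(0.331500) + (-0.15)(0.072000) + (-0.35)(0.324000) = 0.506325
(I − A)⁻¹ = adj(I−A) / det(I−A) ≈
  [   1.3435     0.3111     0.5192     0.7303]
  [   0.6547     1.1880     0.5066     0.5984]
  [   0.1422     0.0770     1.2714     0.3713]
  [   0.6399     0.3466     0.7214     1.6709]
Δx = (I − A)⁻¹ Δd with Δd having +100 in the Waste Management component and 0 elsewhere.
So Δx_1 = L_12 · (+100), where L_12 = adj(I−A)_12 / det(I−A) = 0.157500 / 0.506325.
Δx_1 = 0.157500 × (+100) / 0.506325 = 15.75 / 0.506325 ≈ 31.107.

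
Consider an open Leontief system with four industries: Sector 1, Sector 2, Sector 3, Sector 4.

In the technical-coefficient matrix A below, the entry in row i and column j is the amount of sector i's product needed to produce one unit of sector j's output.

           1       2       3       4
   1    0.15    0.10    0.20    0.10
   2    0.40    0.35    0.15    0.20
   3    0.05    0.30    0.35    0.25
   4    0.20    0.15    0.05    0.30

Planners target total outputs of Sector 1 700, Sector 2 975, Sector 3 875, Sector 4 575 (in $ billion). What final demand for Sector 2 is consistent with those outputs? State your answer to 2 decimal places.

I − A =
  [   0.85    -0.10    -0.20    -0.10]
  [  -0.40     0.65    -0.15    -0.20]
  [  -0.05    -0.30     0.65    -0.25]
  [  -0.20    -0.15    -0.05     0.70]
d = (I − A) x:
  d_1 = (+0.85)·700 + (-0.10)·975 + (-0.20)·875 + (-0.10)·575 = 265.00
  d_2 = (-0.40)·700 + (+0.65)·975 + (-0.15)·875 + (-0.20)·575 = 107.50
  d_3 = (-0.05)·700 + (-0.30)·975 + (+0.65)·875 + (-0.25)·575 = 97.50
  d_4 = (-0.20)·700 + (-0.15)·975 + (-0.05)·875 + (+0.70)·575 = 72.50

d_2 = 107.50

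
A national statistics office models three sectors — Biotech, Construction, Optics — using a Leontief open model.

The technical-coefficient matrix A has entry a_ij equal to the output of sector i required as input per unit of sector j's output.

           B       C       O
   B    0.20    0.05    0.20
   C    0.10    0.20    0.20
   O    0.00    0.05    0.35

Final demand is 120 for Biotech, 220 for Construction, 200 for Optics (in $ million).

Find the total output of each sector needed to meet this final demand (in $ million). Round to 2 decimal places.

I − A =
  [   0.80    -0.05    -0.20]
  [  -0.10     0.80    -0.20]
  [   0.00    -0.05     0.65]
Cofactors of I−A, C_ij = (−1)^(i+j)·(minor ij) (rows/columns in the sector order above):
  C_11 = (0.80)(0.65) − (-0.20)(-0.05) = 0.5100
  C_12 = −[(-0.10)(0.65) − (-0.20)(0.00)] = 0.0650
  C_13 = (-0.10)(-0.05) − (0.80)(0.00) = 0.0050
  C_21 = −[(-0.05)(0.65) − (-0.20)(-0.05)] = 0.0425
  C_22 = (0.80)(0.65) − (-0.20)(0.00) = 0.5200
  C_23 = −[(0.80)(-0.05) − (-0.05)(0.00)] = 0.0400
  C_31 = (-0.05)(-0.20) − (-0.20)(0.80) = 0.1700
  C_32 = −[(0.80)(-0.20) − (-0.20)(-0.10)] = 0.1800
  C_33 = (0.80)(0.80) − (-0.05)(-0.10) = 0.6350
det(I−A) = Σ_j (I−A)_1j·C_1j = (0.80)(0.5100) + (-0.05)(0.0650) + (-0.20)(0.0050) = 0.40375
adj(I−A) = Cᵀ =
  [ 0.5100   0.0425   0.1700]
  [ 0.0650   0.5200   0.1800]
  [ 0.0050   0.0400   0.6350]
(I − A)⁻¹ = adj(I−A) / det(I−A) ≈
  [   1.2632     0.1053     0.4211]
  [   0.1610     1.2879     0.4458]
  [   0.0124     0.0991     1.5728]
x = (I − A)⁻¹ d = adj(I−A)·d / det(I−A), with det(I−A) = 0.40375:
  x_B = (0.5100·120 + 0.0425·220 + 0.1700·200) / 0.40375 = 104.55 / 0.40375 ≈ 258.95
  x_C = (0.0650·120 + 0.5200·220 + 0.1800·200) / 0.40375 = 158.20 / 0.40375 ≈ 391.83
  x_O = (0.0050·120 + 0.0400·220 + 0.6350·200) / 0.40375 = 136.40 / 0.40375 ≈ 337.83

x_B = 258.95, x_C = 391.83, x_O = 337.83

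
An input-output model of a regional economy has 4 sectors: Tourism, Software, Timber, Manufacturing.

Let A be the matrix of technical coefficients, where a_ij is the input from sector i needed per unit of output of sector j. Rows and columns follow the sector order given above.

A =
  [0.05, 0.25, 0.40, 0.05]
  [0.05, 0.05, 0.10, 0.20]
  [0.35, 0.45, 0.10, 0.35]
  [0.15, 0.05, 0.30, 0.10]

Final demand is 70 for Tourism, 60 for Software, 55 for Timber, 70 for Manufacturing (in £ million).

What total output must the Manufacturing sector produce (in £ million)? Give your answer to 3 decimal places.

x_4 = 250.302

I − A =
  [   0.95    -0.25    -0.40    -0.05]
  [  -0.05     0.95    -0.10    -0.20]
  [  -0.35    -0.45     0.90    -0.35]
  [  -0.15    -0.05    -0.30     0.90]
Compute the cofactors C_ij = (−1)^(i+j)·(3×3 minor ij) of I−A; the adjugate is their transpose:
adj(I−A) = Cᵀ =
  [ 0.59150   0.35425   0.39000   0.26325]
  [ 0.12000   0.51075   0.17250   0.18725]
  [ 0.38025   0.49075   0.77675   0.43225]
  [ 0.23200   0.25100   0.33350   0.60750]
det(I−A) = Σ_j (I−A)_1j·C_1j = (0.95)(0.59150) + (-0.25)(0.12000) + (-0.40)(0.38025) + (-0.05)(0.23200) = 0.368225
(I − A)⁻¹ = adj(I−A) / det(I−A) ≈
  [   1.6064     0.9620     1.0591     0.7149]
  [   0.3259     1.3871     0.4685     0.5085]
  [   1.0327     1.3327     2.1094     1.1739]
  [   0.6300     0.6816     0.9057     1.6498]
x = (I − A)⁻¹ d = adj(I−A)·d / det(I−A), with det(I−A) = 0.368225:
  x_1 = (0.59150·70 + 0.35425·60 + 0.39000·55 + 0.26325·70) / 0.368225 = 102.5375 / 0.368225 ≈ 278.464
  x_2 = (0.12000·70 + 0.51075·60 + 0.17250·55 + 0.18725·70) / 0.368225 = 61.64 / 0.368225 ≈ 167.398
  x_3 = (0.38025·70 + 0.49075·60 + 0.77675·55 + 0.43225·70) / 0.368225 = 129.04125 / 0.368225 ≈ 350.441
  x_4 = (0.23200·70 + 0.25100·60 + 0.33350·55 + 0.60750·70) / 0.368225 = 92.1675 / 0.368225 ≈ 250.302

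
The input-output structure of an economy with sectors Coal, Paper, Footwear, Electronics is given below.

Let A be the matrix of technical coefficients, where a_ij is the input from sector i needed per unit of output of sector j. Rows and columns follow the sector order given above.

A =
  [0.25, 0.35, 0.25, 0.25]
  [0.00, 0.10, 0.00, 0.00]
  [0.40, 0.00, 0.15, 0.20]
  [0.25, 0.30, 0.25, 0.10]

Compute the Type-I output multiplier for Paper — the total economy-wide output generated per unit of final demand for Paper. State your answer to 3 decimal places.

m_P = 3.667

I − A =
  [   0.75    -0.35    -0.25    -0.25]
  [   0.00     0.90     0.00     0.00]
  [  -0.40     0.00     0.85    -0.20]
  [  -0.25    -0.30    -0.25     0.90]
Compute the cofactors C_ij = (−1)^(i+j)·(3×3 minor ij) of I−A; the adjugate is their transpose:
adj(I−A) = Cᵀ =
  [ 0.643500   0.329000   0.258750   0.236250]
  [ 0.000000   0.355625   0.000000   0.000000]
  [ 0.369000   0.218500   0.551250   0.225000]
  [ 0.281250   0.270625   0.225000   0.483750]
det(I−A) = Σ_j (I−A)_1j·C_1j = (0.75)(0.643500) + (-0.35)(0.000000) + (-0.25)(0.369000) + (-0.25)(0.281250) = 0.3200625
(I − A)⁻¹ = adj(I−A) / det(I−A) ≈
  [   2.0105     1.0279     0.8084     0.7381]
  [   0.0000     1.1111     0.0000     0.0000]
  [   1.1529     0.6827     1.7223     0.7030]
  [   0.8787     0.8455     0.7030     1.5114]
The output multiplier for sector j is the column-j sum of the Leontief inverse (I − A)⁻¹ = adj(I−A) / det(I−A).
Column P of adj(I−A): (0.329000, 0.355625, 0.218500, 0.270625); det(I−A) = 0.3200625.
m_P = (0.329000 + 0.355625 + 0.218500 + 0.270625) / 0.3200625 = 1.17375 / 0.3200625 ≈ 3.667.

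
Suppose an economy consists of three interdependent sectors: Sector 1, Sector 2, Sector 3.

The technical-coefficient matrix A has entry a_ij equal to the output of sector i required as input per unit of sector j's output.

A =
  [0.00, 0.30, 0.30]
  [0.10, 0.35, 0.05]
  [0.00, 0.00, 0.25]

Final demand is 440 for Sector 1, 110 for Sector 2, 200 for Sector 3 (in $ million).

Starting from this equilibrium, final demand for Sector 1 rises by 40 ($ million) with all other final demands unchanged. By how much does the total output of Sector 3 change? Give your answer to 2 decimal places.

I − A =
  [   1.00    -0.30    -0.30]
  [  -0.10     0.65    -0.05]
  [   0.00     0.00     0.75]
Cofactors of I−A, C_ij = (−1)^(i+j)·(minor ij) (rows/columns in the sector order above):
  C_11 = (0.65)(0.75) − (-0.05)(0.00) = 0.4875
  C_12 = −[(-0.10)(0.75) − (-0.05)(0.00)] = 0.0750
  C_13 = (-0.10)(0.00) − (0.65)(0.00) = 0.0000
  C_21 = −[(-0.30)(0.75) − (-0.30)(0.00)] = 0.2250
  C_22 = (1.00)(0.75) − (-0.30)(0.00) = 0.7500
  C_23 = −[(1.00)(0.00) − (-0.30)(0.00)] = 0.0000
  C_31 = (-0.30)(-0.05) − (-0.30)(0.65) = 0.2100
  C_32 = −[(1.00)(-0.05) − (-0.30)(-0.10)] = 0.0800
  C_33 = (1.00)(0.65) − (-0.30)(-0.10) = 0.6200
det(I−A) = Σ_j (I−A)_1j·C_1j = (1.00)(0.4875) + (-0.30)(0.0750) + (-0.30)(0.0000) = 0.4650
adj(I−A) = Cᵀ =
  [ 0.4875   0.2250   0.2100]
  [ 0.0750   0.7500   0.0800]
  [ 0.0000   0.0000   0.6200]
(I − A)⁻¹ = adj(I−A) / det(I−A) ≈
  [   1.0484     0.4839     0.4516]
  [   0.1613     1.6129     0.1720]
  [   0.0000     0.0000     1.3333]
Δx = (I − A)⁻¹ Δd with Δd having +40 in the Sector 1 component and 0 elsewhere.
So Δx_3 = L_31 · (+40), where L_31 = adj(I−A)_31 / det(I−A) = 0.0000 / 0.4650.
Δx_3 = 0.0000 × (+40) / 0.4650 = 0.00 / 0.4650 = 0.00.

Δx_3 = 0.00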